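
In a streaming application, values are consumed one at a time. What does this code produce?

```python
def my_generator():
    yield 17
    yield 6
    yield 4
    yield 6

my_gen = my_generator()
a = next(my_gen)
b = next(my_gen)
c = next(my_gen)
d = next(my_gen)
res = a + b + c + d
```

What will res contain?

Step 1: Create generator and consume all values:
  a = next(my_gen) = 17
  b = next(my_gen) = 6
  c = next(my_gen) = 4
  d = next(my_gen) = 6
Step 2: res = 17 + 6 + 4 + 6 = 33.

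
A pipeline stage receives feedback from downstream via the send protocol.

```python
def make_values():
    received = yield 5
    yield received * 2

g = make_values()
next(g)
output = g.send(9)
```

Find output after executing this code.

Step 1: next(g) advances to first yield, producing 5.
Step 2: send(9) resumes, received = 9.
Step 3: yield received * 2 = 9 * 2 = 18.
Therefore output = 18.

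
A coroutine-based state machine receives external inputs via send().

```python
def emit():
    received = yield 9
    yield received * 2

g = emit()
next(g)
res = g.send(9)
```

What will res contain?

Step 1: next(g) advances to first yield, producing 9.
Step 2: send(9) resumes, received = 9.
Step 3: yield received * 2 = 9 * 2 = 18.
Therefore res = 18.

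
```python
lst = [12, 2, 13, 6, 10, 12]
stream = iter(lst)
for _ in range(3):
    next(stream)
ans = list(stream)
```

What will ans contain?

Step 1: Create iterator over [12, 2, 13, 6, 10, 12].
Step 2: Advance 3 positions (consuming [12, 2, 13]).
Step 3: list() collects remaining elements: [6, 10, 12].
Therefore ans = [6, 10, 12].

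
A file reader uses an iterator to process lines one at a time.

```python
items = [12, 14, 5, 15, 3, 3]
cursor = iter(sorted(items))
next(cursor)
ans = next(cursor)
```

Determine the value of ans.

Step 1: sorted([12, 14, 5, 15, 3, 3]) = [3, 3, 5, 12, 14, 15].
Step 2: Create iterator and skip 1 elements.
Step 3: next() returns 3.
Therefore ans = 3.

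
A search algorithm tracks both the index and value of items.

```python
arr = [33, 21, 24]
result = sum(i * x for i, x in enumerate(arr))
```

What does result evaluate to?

Step 1: Compute i * x for each (i, x) in enumerate([33, 21, 24]):
  i=0, x=33: 0*33 = 0
  i=1, x=21: 1*21 = 21
  i=2, x=24: 2*24 = 48
Step 2: sum = 0 + 21 + 48 = 69.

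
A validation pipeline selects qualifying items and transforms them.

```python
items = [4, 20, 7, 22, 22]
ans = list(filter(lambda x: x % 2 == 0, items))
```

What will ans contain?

Step 1: Filter elements divisible by 2:
  4 % 2 = 0: kept
  20 % 2 = 0: kept
  7 % 2 = 1: removed
  22 % 2 = 0: kept
  22 % 2 = 0: kept
Therefore ans = [4, 20, 22, 22].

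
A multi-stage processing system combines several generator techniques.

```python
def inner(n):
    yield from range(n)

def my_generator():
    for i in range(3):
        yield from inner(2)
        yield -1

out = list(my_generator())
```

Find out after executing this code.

Step 1: For each i in range(3):
  i=0: yield from inner(2) -> [0, 1], then yield -1
  i=1: yield from inner(2) -> [0, 1], then yield -1
  i=2: yield from inner(2) -> [0, 1], then yield -1
Therefore out = [0, 1, -1, 0, 1, -1, 0, 1, -1].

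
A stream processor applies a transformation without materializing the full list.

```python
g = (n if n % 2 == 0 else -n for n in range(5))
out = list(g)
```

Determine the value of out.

Step 1: For each n in range(5), yield n if even, else -n:
  n=0: even, yield 0
  n=1: odd, yield -1
  n=2: even, yield 2
  n=3: odd, yield -3
  n=4: even, yield 4
Therefore out = [0, -1, 2, -3, 4].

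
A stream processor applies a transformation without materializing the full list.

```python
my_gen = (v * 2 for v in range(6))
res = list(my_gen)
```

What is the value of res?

Step 1: For each v in range(6), compute v*2:
  v=0: 0*2 = 0
  v=1: 1*2 = 2
  v=2: 2*2 = 4
  v=3: 3*2 = 6
  v=4: 4*2 = 8
  v=5: 5*2 = 10
Therefore res = [0, 2, 4, 6, 8, 10].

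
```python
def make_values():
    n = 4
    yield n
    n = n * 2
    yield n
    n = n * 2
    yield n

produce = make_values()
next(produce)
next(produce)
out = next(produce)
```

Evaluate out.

Step 1: Trace through generator execution:
  Yield 1: n starts at 4, yield 4
  Yield 2: n = 4 * 2 = 8, yield 8
  Yield 3: n = 8 * 2 = 16, yield 16
Step 2: First next() gets 4, second next() gets the second value, third next() yields 16.
Therefore out = 16.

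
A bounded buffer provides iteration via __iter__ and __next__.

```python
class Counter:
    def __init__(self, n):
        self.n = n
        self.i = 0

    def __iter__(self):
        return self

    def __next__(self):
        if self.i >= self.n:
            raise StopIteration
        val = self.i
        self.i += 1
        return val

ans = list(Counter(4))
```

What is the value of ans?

Step 1: Counter(4) creates an iterator counting 0 to 3.
Step 2: list() consumes all values: [0, 1, 2, 3].
Therefore ans = [0, 1, 2, 3].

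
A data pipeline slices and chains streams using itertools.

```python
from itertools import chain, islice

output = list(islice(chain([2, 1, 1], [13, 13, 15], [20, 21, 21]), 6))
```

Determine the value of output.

Step 1: chain([2, 1, 1], [13, 13, 15], [20, 21, 21]) = [2, 1, 1, 13, 13, 15, 20, 21, 21].
Step 2: islice takes first 6 elements: [2, 1, 1, 13, 13, 15].
Therefore output = [2, 1, 1, 13, 13, 15].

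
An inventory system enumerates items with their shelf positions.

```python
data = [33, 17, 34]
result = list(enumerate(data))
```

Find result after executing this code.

Step 1: enumerate pairs each element with its index:
  (0, 33)
  (1, 17)
  (2, 34)
Therefore result = [(0, 33), (1, 17), (2, 34)].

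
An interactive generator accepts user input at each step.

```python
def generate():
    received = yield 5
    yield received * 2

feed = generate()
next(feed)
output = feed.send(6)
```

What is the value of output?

Step 1: next(feed) advances to first yield, producing 5.
Step 2: send(6) resumes, received = 6.
Step 3: yield received * 2 = 6 * 2 = 12.
Therefore output = 12.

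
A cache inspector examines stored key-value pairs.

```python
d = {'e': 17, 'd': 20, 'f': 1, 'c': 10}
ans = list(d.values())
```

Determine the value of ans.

Step 1: d.values() returns the dictionary values in insertion order.
Therefore ans = [17, 20, 1, 10].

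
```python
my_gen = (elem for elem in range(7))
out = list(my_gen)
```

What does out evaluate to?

Step 1: Generator expression iterates range(7): [0, 1, 2, 3, 4, 5, 6].
Step 2: list() collects all values.
Therefore out = [0, 1, 2, 3, 4, 5, 6].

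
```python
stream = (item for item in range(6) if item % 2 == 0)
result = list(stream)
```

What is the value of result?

Step 1: Filter range(6) keeping only even values:
  item=0: even, included
  item=1: odd, excluded
  item=2: even, included
  item=3: odd, excluded
  item=4: even, included
  item=5: odd, excluded
Therefore result = [0, 2, 4].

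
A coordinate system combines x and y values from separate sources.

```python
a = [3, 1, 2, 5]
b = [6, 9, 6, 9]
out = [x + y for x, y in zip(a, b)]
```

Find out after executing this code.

Step 1: Add corresponding elements:
  3 + 6 = 9
  1 + 9 = 10
  2 + 6 = 8
  5 + 9 = 14
Therefore out = [9, 10, 8, 14].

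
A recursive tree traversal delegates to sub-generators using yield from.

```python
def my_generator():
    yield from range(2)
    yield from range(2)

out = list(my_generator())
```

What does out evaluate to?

Step 1: Trace yields in order:
  yield 0
  yield 1
  yield 0
  yield 1
Therefore out = [0, 1, 0, 1].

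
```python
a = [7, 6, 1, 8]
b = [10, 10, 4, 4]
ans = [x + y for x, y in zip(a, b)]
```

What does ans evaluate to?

Step 1: Add corresponding elements:
  7 + 10 = 17
  6 + 10 = 16
  1 + 4 = 5
  8 + 4 = 12
Therefore ans = [17, 16, 5, 12].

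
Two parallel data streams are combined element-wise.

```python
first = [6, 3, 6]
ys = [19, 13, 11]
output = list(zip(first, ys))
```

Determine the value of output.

Step 1: zip pairs elements at same index:
  Index 0: (6, 19)
  Index 1: (3, 13)
  Index 2: (6, 11)
Therefore output = [(6, 19), (3, 13), (6, 11)].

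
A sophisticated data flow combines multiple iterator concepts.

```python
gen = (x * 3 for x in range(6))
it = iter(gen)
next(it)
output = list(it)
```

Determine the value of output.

Step 1: Generator produces [0, 3, 6, 9, 12, 15].
Step 2: next(it) consumes first element (0).
Step 3: list(it) collects remaining: [3, 6, 9, 12, 15].
Therefore output = [3, 6, 9, 12, 15].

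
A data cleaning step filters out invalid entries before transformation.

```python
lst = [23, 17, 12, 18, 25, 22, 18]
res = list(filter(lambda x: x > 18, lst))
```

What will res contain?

Step 1: Filter elements > 18:
  23: kept
  17: removed
  12: removed
  18: removed
  25: kept
  22: kept
  18: removed
Therefore res = [23, 25, 22].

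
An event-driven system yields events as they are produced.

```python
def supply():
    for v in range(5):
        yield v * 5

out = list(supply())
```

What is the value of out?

Step 1: For each v in range(5), yield v * 5:
  v=0: yield 0 * 5 = 0
  v=1: yield 1 * 5 = 5
  v=2: yield 2 * 5 = 10
  v=3: yield 3 * 5 = 15
  v=4: yield 4 * 5 = 20
Therefore out = [0, 5, 10, 15, 20].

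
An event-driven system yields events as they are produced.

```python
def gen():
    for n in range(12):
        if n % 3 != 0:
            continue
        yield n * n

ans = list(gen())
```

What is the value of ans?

Step 1: Only yield n**2 when n is divisible by 3:
  n=0: 0 % 3 == 0, yield 0**2 = 0
  n=3: 3 % 3 == 0, yield 3**2 = 9
  n=6: 6 % 3 == 0, yield 6**2 = 36
  n=9: 9 % 3 == 0, yield 9**2 = 81
Therefore ans = [0, 9, 36, 81].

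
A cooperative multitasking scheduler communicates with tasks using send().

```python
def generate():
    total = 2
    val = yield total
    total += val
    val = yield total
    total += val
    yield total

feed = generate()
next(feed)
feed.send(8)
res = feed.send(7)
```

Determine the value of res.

Step 1: next() -> yield total=2.
Step 2: send(8) -> val=8, total = 2+8 = 10, yield 10.
Step 3: send(7) -> val=7, total = 10+7 = 17, yield 17.
Therefore res = 17.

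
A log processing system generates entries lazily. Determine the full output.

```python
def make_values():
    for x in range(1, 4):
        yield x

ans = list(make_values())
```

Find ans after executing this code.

Step 1: The generator yields each value from range(1, 4).
Step 2: list() consumes all yields: [1, 2, 3].
Therefore ans = [1, 2, 3].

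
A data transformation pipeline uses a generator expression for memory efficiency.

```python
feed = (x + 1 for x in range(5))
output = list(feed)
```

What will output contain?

Step 1: For each x in range(5), compute x+1:
  x=0: 0+1 = 1
  x=1: 1+1 = 2
  x=2: 2+1 = 3
  x=3: 3+1 = 4
  x=4: 4+1 = 5
Therefore output = [1, 2, 3, 4, 5].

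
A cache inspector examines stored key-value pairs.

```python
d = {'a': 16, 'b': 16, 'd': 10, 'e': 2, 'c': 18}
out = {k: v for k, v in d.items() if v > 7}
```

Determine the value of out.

Step 1: Filter items where value > 7:
  'a': 16 > 7: kept
  'b': 16 > 7: kept
  'd': 10 > 7: kept
  'e': 2 <= 7: removed
  'c': 18 > 7: kept
Therefore out = {'a': 16, 'b': 16, 'd': 10, 'c': 18}.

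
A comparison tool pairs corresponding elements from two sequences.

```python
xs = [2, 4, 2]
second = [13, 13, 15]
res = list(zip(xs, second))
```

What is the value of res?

Step 1: zip pairs elements at same index:
  Index 0: (2, 13)
  Index 1: (4, 13)
  Index 2: (2, 15)
Therefore res = [(2, 13), (4, 13), (2, 15)].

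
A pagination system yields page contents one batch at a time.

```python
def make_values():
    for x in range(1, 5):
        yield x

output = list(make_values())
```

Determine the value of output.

Step 1: The generator yields each value from range(1, 5).
Step 2: list() consumes all yields: [1, 2, 3, 4].
Therefore output = [1, 2, 3, 4].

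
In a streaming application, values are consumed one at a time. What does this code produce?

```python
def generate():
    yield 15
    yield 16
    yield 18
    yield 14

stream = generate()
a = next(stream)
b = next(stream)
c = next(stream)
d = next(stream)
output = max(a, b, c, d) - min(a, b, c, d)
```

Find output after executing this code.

Step 1: Create generator and consume all values:
  a = next(stream) = 15
  b = next(stream) = 16
  c = next(stream) = 18
  d = next(stream) = 14
Step 2: max = 18, min = 14, output = 18 - 14 = 4.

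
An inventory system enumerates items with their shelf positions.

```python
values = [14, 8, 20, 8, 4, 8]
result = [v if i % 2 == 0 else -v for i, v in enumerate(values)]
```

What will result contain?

Step 1: For each (i, v), keep v if i is even, negate if odd:
  i=0 (even): keep 14
  i=1 (odd): negate to -8
  i=2 (even): keep 20
  i=3 (odd): negate to -8
  i=4 (even): keep 4
  i=5 (odd): negate to -8
Therefore result = [14, -8, 20, -8, 4, -8].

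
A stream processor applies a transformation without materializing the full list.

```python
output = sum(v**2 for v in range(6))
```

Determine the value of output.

Step 1: Compute v**2 for each v in range(6):
  v=0: 0**2 = 0
  v=1: 1**2 = 1
  v=2: 2**2 = 4
  v=3: 3**2 = 9
  v=4: 4**2 = 16
  v=5: 5**2 = 25
Step 2: sum = 0 + 1 + 4 + 9 + 16 + 25 = 55.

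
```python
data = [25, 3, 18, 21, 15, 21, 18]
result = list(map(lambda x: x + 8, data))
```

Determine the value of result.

Step 1: Apply lambda x: x + 8 to each element:
  25 -> 33
  3 -> 11
  18 -> 26
  21 -> 29
  15 -> 23
  21 -> 29
  18 -> 26
Therefore result = [33, 11, 26, 29, 23, 29, 26].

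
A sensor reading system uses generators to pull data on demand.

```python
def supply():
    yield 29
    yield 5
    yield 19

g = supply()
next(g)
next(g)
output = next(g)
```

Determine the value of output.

Step 1: supply() creates a generator.
Step 2: next(g) yields 29 (consumed and discarded).
Step 3: next(g) yields 5 (consumed and discarded).
Step 4: next(g) yields 19, assigned to output.
Therefore output = 19.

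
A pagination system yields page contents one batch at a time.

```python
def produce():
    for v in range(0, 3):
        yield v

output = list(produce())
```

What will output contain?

Step 1: The generator yields each value from range(0, 3).
Step 2: list() consumes all yields: [0, 1, 2].
Therefore output = [0, 1, 2].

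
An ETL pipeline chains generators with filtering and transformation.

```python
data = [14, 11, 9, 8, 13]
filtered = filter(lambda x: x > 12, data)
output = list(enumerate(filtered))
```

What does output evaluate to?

Step 1: Filter [14, 11, 9, 8, 13] for > 12: [14, 13].
Step 2: enumerate re-indexes from 0: [(0, 14), (1, 13)].
Therefore output = [(0, 14), (1, 13)].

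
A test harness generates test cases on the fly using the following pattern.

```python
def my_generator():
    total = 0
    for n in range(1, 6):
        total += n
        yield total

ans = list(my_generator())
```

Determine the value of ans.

Step 1: Generator accumulates running sum:
  n=1: total = 1, yield 1
  n=2: total = 3, yield 3
  n=3: total = 6, yield 6
  n=4: total = 10, yield 10
  n=5: total = 15, yield 15
Therefore ans = [1, 3, 6, 10, 15].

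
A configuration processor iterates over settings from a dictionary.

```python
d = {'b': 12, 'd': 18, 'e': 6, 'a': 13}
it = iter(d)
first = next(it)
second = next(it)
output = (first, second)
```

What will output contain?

Step 1: iter(d) iterates over keys: ['b', 'd', 'e', 'a'].
Step 2: first = next(it) = 'b', second = next(it) = 'd'.
Therefore output = ('b', 'd').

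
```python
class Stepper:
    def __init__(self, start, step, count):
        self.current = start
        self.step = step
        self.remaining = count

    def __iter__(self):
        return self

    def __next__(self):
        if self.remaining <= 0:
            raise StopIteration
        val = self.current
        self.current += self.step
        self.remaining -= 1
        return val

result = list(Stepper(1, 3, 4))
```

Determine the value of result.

Step 1: Stepper starts at 1, increments by 3, for 4 steps:
  Yield 1, then current += 3
  Yield 4, then current += 3
  Yield 7, then current += 3
  Yield 10, then current += 3
Therefore result = [1, 4, 7, 10].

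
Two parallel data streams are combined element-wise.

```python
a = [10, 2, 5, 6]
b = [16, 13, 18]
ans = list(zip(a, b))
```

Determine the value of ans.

Step 1: zip stops at shortest (len(a)=4, len(b)=3):
  Index 0: (10, 16)
  Index 1: (2, 13)
  Index 2: (5, 18)
Step 2: Last element of a (6) has no pair, dropped.
Therefore ans = [(10, 16), (2, 13), (5, 18)].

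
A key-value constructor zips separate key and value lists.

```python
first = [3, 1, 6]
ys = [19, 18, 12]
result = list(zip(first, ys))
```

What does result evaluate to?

Step 1: zip pairs elements at same index:
  Index 0: (3, 19)
  Index 1: (1, 18)
  Index 2: (6, 12)
Therefore result = [(3, 19), (1, 18), (6, 12)].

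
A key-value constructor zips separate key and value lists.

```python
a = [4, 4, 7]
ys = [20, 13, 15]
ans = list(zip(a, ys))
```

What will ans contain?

Step 1: zip pairs elements at same index:
  Index 0: (4, 20)
  Index 1: (4, 13)
  Index 2: (7, 15)
Therefore ans = [(4, 20), (4, 13), (7, 15)].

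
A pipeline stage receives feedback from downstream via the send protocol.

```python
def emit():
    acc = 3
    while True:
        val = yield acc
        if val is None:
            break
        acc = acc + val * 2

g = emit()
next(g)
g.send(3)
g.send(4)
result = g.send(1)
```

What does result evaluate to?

Step 1: next() -> yield acc=3.
Step 2: send(3) -> val=3, acc = 3 + 3*2 = 9, yield 9.
Step 3: send(4) -> val=4, acc = 9 + 4*2 = 17, yield 17.
Step 4: send(1) -> val=1, acc = 17 + 1*2 = 19, yield 19.
Therefore result = 19.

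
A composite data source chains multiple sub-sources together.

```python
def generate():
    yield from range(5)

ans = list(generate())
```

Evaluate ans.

Step 1: yield from delegates to the iterable, yielding each element.
Step 2: Collected values: [0, 1, 2, 3, 4].
Therefore ans = [0, 1, 2, 3, 4].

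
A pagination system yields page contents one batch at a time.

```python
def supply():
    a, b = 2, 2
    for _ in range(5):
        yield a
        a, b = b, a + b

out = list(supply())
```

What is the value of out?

Step 1: Fibonacci-like sequence starting with a=2, b=2:
  Iteration 1: yield a=2, then a,b = 2,4
  Iteration 2: yield a=2, then a,b = 4,6
  Iteration 3: yield a=4, then a,b = 6,10
  Iteration 4: yield a=6, then a,b = 10,16
  Iteration 5: yield a=10, then a,b = 16,26
Therefore out = [2, 2, 4, 6, 10].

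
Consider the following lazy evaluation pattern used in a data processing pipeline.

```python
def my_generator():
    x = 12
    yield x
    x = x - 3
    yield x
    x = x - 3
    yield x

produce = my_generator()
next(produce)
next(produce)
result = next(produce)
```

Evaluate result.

Step 1: Trace through generator execution:
  Yield 1: x starts at 12, yield 12
  Yield 2: x = 12 - 3 = 9, yield 9
  Yield 3: x = 9 - 3 = 6, yield 6
Step 2: First next() gets 12, second next() gets the second value, third next() yields 6.
Therefore result = 6.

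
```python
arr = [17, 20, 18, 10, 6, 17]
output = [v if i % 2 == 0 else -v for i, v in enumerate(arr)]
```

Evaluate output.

Step 1: For each (i, v), keep v if i is even, negate if odd:
  i=0 (even): keep 17
  i=1 (odd): negate to -20
  i=2 (even): keep 18
  i=3 (odd): negate to -10
  i=4 (even): keep 6
  i=5 (odd): negate to -17
Therefore output = [17, -20, 18, -10, 6, -17].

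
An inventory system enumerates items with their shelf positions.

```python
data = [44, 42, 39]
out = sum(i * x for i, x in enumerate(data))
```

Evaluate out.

Step 1: Compute i * x for each (i, x) in enumerate([44, 42, 39]):
  i=0, x=44: 0*44 = 0
  i=1, x=42: 1*42 = 42
  i=2, x=39: 2*39 = 78
Step 2: sum = 0 + 42 + 78 = 120.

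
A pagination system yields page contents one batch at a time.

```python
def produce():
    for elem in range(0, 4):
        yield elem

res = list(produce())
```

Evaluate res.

Step 1: The generator yields each value from range(0, 4).
Step 2: list() consumes all yields: [0, 1, 2, 3].
Therefore res = [0, 1, 2, 3].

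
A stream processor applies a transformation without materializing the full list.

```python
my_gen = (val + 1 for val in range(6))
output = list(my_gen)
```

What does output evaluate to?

Step 1: For each val in range(6), compute val+1:
  val=0: 0+1 = 1
  val=1: 1+1 = 2
  val=2: 2+1 = 3
  val=3: 3+1 = 4
  val=4: 4+1 = 5
  val=5: 5+1 = 6
Therefore output = [1, 2, 3, 4, 5, 6].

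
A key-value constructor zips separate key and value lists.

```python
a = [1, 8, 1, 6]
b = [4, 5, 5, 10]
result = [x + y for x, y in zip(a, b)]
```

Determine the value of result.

Step 1: Add corresponding elements:
  1 + 4 = 5
  8 + 5 = 13
  1 + 5 = 6
  6 + 10 = 16
Therefore result = [5, 13, 6, 16].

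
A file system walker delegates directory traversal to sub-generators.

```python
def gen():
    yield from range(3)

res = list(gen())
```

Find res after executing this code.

Step 1: yield from delegates to the iterable, yielding each element.
Step 2: Collected values: [0, 1, 2].
Therefore res = [0, 1, 2].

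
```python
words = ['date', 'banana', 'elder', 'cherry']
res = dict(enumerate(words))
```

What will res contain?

Step 1: enumerate pairs indices with words:
  0 -> 'date'
  1 -> 'banana'
  2 -> 'elder'
  3 -> 'cherry'
Therefore res = {0: 'date', 1: 'banana', 2: 'elder', 3: 'cherry'}.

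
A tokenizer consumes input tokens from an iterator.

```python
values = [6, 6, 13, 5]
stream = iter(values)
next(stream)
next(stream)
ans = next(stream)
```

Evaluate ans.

Step 1: Create iterator over [6, 6, 13, 5].
Step 2: next() consumes 6.
Step 3: next() consumes 6.
Step 4: next() returns 13.
Therefore ans = 13.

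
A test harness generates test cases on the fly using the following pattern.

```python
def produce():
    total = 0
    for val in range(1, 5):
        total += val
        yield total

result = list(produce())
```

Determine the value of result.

Step 1: Generator accumulates running sum:
  val=1: total = 1, yield 1
  val=2: total = 3, yield 3
  val=3: total = 6, yield 6
  val=4: total = 10, yield 10
Therefore result = [1, 3, 6, 10].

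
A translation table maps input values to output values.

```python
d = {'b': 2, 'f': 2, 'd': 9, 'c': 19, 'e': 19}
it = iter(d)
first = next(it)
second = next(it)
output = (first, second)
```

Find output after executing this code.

Step 1: iter(d) iterates over keys: ['b', 'f', 'd', 'c', 'e'].
Step 2: first = next(it) = 'b', second = next(it) = 'f'.
Therefore output = ('b', 'f').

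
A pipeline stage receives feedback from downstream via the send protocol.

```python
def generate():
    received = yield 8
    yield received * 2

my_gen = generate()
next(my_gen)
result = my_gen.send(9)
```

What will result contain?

Step 1: next(my_gen) advances to first yield, producing 8.
Step 2: send(9) resumes, received = 9.
Step 3: yield received * 2 = 9 * 2 = 18.
Therefore result = 18.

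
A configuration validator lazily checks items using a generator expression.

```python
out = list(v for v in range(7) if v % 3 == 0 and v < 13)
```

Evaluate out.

Step 1: Filter range(7) where v % 3 == 0 and v < 13:
  v=0: both conditions met, included
  v=1: excluded (1 % 3 != 0)
  v=2: excluded (2 % 3 != 0)
  v=3: both conditions met, included
  v=4: excluded (4 % 3 != 0)
  v=5: excluded (5 % 3 != 0)
  v=6: both conditions met, included
Therefore out = [0, 3, 6].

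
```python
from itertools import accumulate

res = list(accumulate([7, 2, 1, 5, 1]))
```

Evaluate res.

Step 1: accumulate computes running sums:
  + 7 = 7
  + 2 = 9
  + 1 = 10
  + 5 = 15
  + 1 = 16
Therefore res = [7, 9, 10, 15, 16].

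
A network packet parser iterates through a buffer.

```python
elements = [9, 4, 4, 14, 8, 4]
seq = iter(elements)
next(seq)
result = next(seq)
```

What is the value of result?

Step 1: Create iterator over [9, 4, 4, 14, 8, 4].
Step 2: next() consumes 9.
Step 3: next() returns 4.
Therefore result = 4.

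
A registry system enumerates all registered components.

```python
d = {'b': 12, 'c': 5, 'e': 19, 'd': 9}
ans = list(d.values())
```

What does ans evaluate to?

Step 1: d.values() returns the dictionary values in insertion order.
Therefore ans = [12, 5, 19, 9].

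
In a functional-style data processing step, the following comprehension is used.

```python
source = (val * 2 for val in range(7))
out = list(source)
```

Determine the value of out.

Step 1: For each val in range(7), compute val*2:
  val=0: 0*2 = 0
  val=1: 1*2 = 2
  val=2: 2*2 = 4
  val=3: 3*2 = 6
  val=4: 4*2 = 8
  val=5: 5*2 = 10
  val=6: 6*2 = 12
Therefore out = [0, 2, 4, 6, 8, 10, 12].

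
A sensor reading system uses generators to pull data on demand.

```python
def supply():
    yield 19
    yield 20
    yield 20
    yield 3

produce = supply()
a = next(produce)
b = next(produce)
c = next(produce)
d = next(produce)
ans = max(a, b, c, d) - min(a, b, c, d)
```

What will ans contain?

Step 1: Create generator and consume all values:
  a = next(produce) = 19
  b = next(produce) = 20
  c = next(produce) = 20
  d = next(produce) = 3
Step 2: max = 20, min = 3, ans = 20 - 3 = 17.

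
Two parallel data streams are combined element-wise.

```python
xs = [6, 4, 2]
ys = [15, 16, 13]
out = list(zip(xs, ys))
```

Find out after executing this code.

Step 1: zip pairs elements at same index:
  Index 0: (6, 15)
  Index 1: (4, 16)
  Index 2: (2, 13)
Therefore out = [(6, 15), (4, 16), (2, 13)].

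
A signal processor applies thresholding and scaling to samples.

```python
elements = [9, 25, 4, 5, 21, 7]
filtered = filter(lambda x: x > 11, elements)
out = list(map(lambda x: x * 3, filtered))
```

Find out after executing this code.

Step 1: Filter elements for elements > 11:
  9: removed
  25: kept
  4: removed
  5: removed
  21: kept
  7: removed
Step 2: Map x * 3 on filtered [25, 21]:
  25 -> 75
  21 -> 63
Therefore out = [75, 63].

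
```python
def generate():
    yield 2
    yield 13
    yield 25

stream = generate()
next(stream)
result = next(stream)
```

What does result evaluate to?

Step 1: generate() creates a generator.
Step 2: next(stream) yields 2 (consumed and discarded).
Step 3: next(stream) yields 13, assigned to result.
Therefore result = 13.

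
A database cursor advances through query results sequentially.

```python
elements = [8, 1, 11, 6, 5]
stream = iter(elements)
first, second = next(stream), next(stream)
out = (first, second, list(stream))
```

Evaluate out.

Step 1: Create iterator over [8, 1, 11, 6, 5].
Step 2: first = 8, second = 1.
Step 3: Remaining elements: [11, 6, 5].
Therefore out = (8, 1, [11, 6, 5]).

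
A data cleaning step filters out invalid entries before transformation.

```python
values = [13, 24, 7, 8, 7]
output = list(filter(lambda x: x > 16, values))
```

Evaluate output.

Step 1: Filter elements > 16:
  13: removed
  24: kept
  7: removed
  8: removed
  7: removed
Therefore output = [24].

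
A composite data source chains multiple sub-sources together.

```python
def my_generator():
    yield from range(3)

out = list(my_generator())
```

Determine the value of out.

Step 1: yield from delegates to the iterable, yielding each element.
Step 2: Collected values: [0, 1, 2].
Therefore out = [0, 1, 2].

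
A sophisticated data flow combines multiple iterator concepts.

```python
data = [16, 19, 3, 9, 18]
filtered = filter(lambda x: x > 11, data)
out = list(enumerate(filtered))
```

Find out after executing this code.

Step 1: Filter [16, 19, 3, 9, 18] for > 11: [16, 19, 18].
Step 2: enumerate re-indexes from 0: [(0, 16), (1, 19), (2, 18)].
Therefore out = [(0, 16), (1, 19), (2, 18)].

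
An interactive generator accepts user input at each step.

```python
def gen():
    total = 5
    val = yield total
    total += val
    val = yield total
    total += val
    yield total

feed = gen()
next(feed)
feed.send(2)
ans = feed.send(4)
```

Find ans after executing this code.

Step 1: next() -> yield total=5.
Step 2: send(2) -> val=2, total = 5+2 = 7, yield 7.
Step 3: send(4) -> val=4, total = 7+4 = 11, yield 11.
Therefore ans = 11.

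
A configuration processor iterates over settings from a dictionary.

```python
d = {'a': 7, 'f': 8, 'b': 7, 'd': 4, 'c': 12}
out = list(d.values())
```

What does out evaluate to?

Step 1: d.values() returns the dictionary values in insertion order.
Therefore out = [7, 8, 7, 4, 12].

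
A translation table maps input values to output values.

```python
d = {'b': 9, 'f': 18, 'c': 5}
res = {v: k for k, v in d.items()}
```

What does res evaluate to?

Step 1: Invert dict (swap keys and values):
  'b': 9 -> 9: 'b'
  'f': 18 -> 18: 'f'
  'c': 5 -> 5: 'c'
Therefore res = {9: 'b', 18: 'f', 5: 'c'}.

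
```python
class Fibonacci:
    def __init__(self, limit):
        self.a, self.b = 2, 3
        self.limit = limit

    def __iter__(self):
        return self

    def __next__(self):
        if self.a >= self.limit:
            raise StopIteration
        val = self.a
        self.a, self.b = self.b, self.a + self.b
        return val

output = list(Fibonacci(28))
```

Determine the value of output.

Step 1: Fibonacci-like sequence (a=2, b=3) until >= 28:
  Yield 2, then a,b = 3,5
  Yield 3, then a,b = 5,8
  Yield 5, then a,b = 8,13
  Yield 8, then a,b = 13,21
  Yield 13, then a,b = 21,34
  Yield 21, then a,b = 34,55
Step 2: 34 >= 28, stop.
Therefore output = [2, 3, 5, 8, 13, 21].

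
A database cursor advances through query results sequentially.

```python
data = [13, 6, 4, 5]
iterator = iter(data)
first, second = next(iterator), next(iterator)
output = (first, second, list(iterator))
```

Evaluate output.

Step 1: Create iterator over [13, 6, 4, 5].
Step 2: first = 13, second = 6.
Step 3: Remaining elements: [4, 5].
Therefore output = (13, 6, [4, 5]).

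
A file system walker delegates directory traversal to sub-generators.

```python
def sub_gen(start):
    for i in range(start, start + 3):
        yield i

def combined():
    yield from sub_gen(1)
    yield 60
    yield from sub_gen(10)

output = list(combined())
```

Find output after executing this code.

Step 1: combined() delegates to sub_gen(1):
  yield 1
  yield 2
  yield 3
Step 2: yield 60
Step 3: Delegates to sub_gen(10):
  yield 10
  yield 11
  yield 12
Therefore output = [1, 2, 3, 60, 10, 11, 12].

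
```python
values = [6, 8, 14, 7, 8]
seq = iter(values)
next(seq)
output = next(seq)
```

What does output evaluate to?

Step 1: Create iterator over [6, 8, 14, 7, 8].
Step 2: next() consumes 6.
Step 3: next() returns 8.
Therefore output = 8.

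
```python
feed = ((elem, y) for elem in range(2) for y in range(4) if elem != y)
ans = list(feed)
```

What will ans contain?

Step 1: Nested generator over range(2) x range(4) where elem != y:
  (0, 0): excluded (elem == y)
  (0, 1): included
  (0, 2): included
  (0, 3): included
  (1, 0): included
  (1, 1): excluded (elem == y)
  (1, 2): included
  (1, 3): included
Therefore ans = [(0, 1), (0, 2), (0, 3), (1, 0), (1, 2), (1, 3)].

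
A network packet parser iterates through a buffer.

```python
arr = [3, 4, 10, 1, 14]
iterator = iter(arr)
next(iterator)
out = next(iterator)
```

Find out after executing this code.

Step 1: Create iterator over [3, 4, 10, 1, 14].
Step 2: next() consumes 3.
Step 3: next() returns 4.
Therefore out = 4.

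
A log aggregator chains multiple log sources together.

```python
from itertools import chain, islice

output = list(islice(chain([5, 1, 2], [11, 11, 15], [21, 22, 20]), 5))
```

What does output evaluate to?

Step 1: chain([5, 1, 2], [11, 11, 15], [21, 22, 20]) = [5, 1, 2, 11, 11, 15, 21, 22, 20].
Step 2: islice takes first 5 elements: [5, 1, 2, 11, 11].
Therefore output = [5, 1, 2, 11, 11].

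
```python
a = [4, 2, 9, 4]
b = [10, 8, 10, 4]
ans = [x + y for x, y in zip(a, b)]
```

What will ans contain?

Step 1: Add corresponding elements:
  4 + 10 = 14
  2 + 8 = 10
  9 + 10 = 19
  4 + 4 = 8
Therefore ans = [14, 10, 19, 8].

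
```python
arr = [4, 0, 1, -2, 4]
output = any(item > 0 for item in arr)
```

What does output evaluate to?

Step 1: Check item > 0 for each element in [4, 0, 1, -2, 4]:
  4 > 0: True
  0 > 0: False
  1 > 0: True
  -2 > 0: False
  4 > 0: True
Step 2: any() returns True.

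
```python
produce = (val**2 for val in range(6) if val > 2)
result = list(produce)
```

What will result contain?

Step 1: For range(6), keep val > 2, then square:
  val=0: 0 <= 2, excluded
  val=1: 1 <= 2, excluded
  val=2: 2 <= 2, excluded
  val=3: 3 > 2, yield 3**2 = 9
  val=4: 4 > 2, yield 4**2 = 16
  val=5: 5 > 2, yield 5**2 = 25
Therefore result = [9, 16, 25].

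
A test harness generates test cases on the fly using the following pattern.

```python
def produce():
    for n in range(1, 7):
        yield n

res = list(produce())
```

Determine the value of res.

Step 1: The generator yields each value from range(1, 7).
Step 2: list() consumes all yields: [1, 2, 3, 4, 5, 6].
Therefore res = [1, 2, 3, 4, 5, 6].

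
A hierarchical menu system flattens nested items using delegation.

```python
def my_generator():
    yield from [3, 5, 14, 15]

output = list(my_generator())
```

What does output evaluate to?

Step 1: yield from delegates to the iterable, yielding each element.
Step 2: Collected values: [3, 5, 14, 15].
Therefore output = [3, 5, 14, 15].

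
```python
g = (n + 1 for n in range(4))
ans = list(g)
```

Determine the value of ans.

Step 1: For each n in range(4), compute n+1:
  n=0: 0+1 = 1
  n=1: 1+1 = 2
  n=2: 2+1 = 3
  n=3: 3+1 = 4
Therefore ans = [1, 2, 3, 4].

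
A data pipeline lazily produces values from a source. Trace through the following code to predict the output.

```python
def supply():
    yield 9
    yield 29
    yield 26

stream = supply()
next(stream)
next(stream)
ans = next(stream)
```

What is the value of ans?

Step 1: supply() creates a generator.
Step 2: next(stream) yields 9 (consumed and discarded).
Step 3: next(stream) yields 29 (consumed and discarded).
Step 4: next(stream) yields 26, assigned to ans.
Therefore ans = 26.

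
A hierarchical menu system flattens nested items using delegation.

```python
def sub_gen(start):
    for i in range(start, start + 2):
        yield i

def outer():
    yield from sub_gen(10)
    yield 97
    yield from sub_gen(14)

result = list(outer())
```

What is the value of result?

Step 1: outer() delegates to sub_gen(10):
  yield 10
  yield 11
Step 2: yield 97
Step 3: Delegates to sub_gen(14):
  yield 14
  yield 15
Therefore result = [10, 11, 97, 14, 15].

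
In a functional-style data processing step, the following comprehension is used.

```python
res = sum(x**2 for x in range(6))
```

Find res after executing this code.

Step 1: Compute x**2 for each x in range(6):
  x=0: 0**2 = 0
  x=1: 1**2 = 1
  x=2: 2**2 = 4
  x=3: 3**2 = 9
  x=4: 4**2 = 16
  x=5: 5**2 = 25
Step 2: sum = 0 + 1 + 4 + 9 + 16 + 25 = 55.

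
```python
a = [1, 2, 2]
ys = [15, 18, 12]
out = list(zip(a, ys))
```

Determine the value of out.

Step 1: zip pairs elements at same index:
  Index 0: (1, 15)
  Index 1: (2, 18)
  Index 2: (2, 12)
Therefore out = [(1, 15), (2, 18), (2, 12)].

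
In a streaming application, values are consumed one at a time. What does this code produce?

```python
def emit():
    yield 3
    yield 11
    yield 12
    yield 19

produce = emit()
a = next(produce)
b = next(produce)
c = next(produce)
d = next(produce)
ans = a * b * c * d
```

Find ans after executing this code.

Step 1: Create generator and consume all values:
  a = next(produce) = 3
  b = next(produce) = 11
  c = next(produce) = 12
  d = next(produce) = 19
Step 2: ans = 3 * 11 * 12 * 19 = 7524.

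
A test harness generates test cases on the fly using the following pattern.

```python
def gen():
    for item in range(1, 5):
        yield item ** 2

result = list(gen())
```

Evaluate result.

Step 1: For each item in range(1, 5), yield item**2:
  item=1: yield 1**2 = 1
  item=2: yield 2**2 = 4
  item=3: yield 3**2 = 9
  item=4: yield 4**2 = 16
Therefore result = [1, 4, 9, 16].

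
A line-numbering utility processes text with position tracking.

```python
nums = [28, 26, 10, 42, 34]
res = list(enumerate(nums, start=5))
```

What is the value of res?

Step 1: enumerate with start=5:
  (5, 28)
  (6, 26)
  (7, 10)
  (8, 42)
  (9, 34)
Therefore res = [(5, 28), (6, 26), (7, 10), (8, 42), (9, 34)].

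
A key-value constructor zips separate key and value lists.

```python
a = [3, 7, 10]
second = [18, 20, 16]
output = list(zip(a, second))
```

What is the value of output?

Step 1: zip pairs elements at same index:
  Index 0: (3, 18)
  Index 1: (7, 20)
  Index 2: (10, 16)
Therefore output = [(3, 18), (7, 20), (10, 16)].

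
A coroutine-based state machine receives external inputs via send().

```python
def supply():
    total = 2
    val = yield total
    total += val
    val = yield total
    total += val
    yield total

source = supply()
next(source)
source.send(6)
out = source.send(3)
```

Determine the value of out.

Step 1: next() -> yield total=2.
Step 2: send(6) -> val=6, total = 2+6 = 8, yield 8.
Step 3: send(3) -> val=3, total = 8+3 = 11, yield 11.
Therefore out = 11.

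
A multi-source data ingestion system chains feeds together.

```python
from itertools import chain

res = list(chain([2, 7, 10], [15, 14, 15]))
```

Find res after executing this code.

Step 1: chain() concatenates iterables: [2, 7, 10] + [15, 14, 15].
Therefore res = [2, 7, 10, 15, 14, 15].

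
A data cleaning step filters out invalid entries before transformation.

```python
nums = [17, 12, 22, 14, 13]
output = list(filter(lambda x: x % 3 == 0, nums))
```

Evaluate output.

Step 1: Filter elements divisible by 3:
  17 % 3 = 2: removed
  12 % 3 = 0: kept
  22 % 3 = 1: removed
  14 % 3 = 2: removed
  13 % 3 = 1: removed
Therefore output = [12].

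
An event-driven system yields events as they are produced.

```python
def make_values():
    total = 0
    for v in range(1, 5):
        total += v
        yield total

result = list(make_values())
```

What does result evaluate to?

Step 1: Generator accumulates running sum:
  v=1: total = 1, yield 1
  v=2: total = 3, yield 3
  v=3: total = 6, yield 6
  v=4: total = 10, yield 10
Therefore result = [1, 3, 6, 10].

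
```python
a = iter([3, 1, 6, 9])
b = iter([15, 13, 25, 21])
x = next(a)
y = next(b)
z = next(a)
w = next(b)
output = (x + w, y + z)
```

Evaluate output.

Step 1: a iterates [3, 1, 6, 9], b iterates [15, 13, 25, 21].
Step 2: x = next(a) = 3, y = next(b) = 15.
Step 3: z = next(a) = 1, w = next(b) = 13.
Step 4: output = (3 + 13, 15 + 1) = (16, 16).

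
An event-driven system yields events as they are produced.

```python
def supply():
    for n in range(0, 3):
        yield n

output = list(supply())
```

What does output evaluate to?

Step 1: The generator yields each value from range(0, 3).
Step 2: list() consumes all yields: [0, 1, 2].
Therefore output = [0, 1, 2].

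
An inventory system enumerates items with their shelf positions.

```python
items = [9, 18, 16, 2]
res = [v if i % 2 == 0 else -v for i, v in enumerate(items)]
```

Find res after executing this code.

Step 1: For each (i, v), keep v if i is even, negate if odd:
  i=0 (even): keep 9
  i=1 (odd): negate to -18
  i=2 (even): keep 16
  i=3 (odd): negate to -2
Therefore res = [9, -18, 16, -2].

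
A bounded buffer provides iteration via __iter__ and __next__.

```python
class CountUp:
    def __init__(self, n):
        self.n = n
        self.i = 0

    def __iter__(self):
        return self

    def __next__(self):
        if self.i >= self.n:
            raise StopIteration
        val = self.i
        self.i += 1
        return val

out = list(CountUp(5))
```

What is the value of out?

Step 1: CountUp(5) creates an iterator counting 0 to 4.
Step 2: list() consumes all values: [0, 1, 2, 3, 4].
Therefore out = [0, 1, 2, 3, 4].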